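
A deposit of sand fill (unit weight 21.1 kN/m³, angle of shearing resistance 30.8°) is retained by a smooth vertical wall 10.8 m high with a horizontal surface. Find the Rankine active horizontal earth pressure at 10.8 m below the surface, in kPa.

K_a = (1 − sin φ)/(1 + sin φ) = 0.3227.
σ_h = K_a γ z = 0.3227 × 21.1 × 10.8 = 73.54 kPa.

73.5 kPa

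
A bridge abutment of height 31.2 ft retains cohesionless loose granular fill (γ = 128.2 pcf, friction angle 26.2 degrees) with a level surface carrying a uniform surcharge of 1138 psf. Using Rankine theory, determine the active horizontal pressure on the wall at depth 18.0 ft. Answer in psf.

1330 psf

K_a = (1 − sin φ)/(1 + sin φ) = 0.3874.
σ_v = γz + q = 128.2 × 18.0 + 1138 = 3446 psf.
σ_h = K_a σ_v = 0.3874 × 3446 = 1335 psf.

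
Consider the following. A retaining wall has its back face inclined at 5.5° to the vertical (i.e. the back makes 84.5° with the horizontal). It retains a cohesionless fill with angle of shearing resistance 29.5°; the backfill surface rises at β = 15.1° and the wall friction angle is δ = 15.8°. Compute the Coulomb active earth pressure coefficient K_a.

0.437

K_a = sin²(α+φ) / [sin²α · sin(α−δ) · (1 + √{sin(φ+δ)sin(φ−β) / (sin(α−δ)sin(α+β))})²].
With α = 84.5°, φ = 29.5°, δ = 15.8°, β = 15.1°: K_a = 0.4368.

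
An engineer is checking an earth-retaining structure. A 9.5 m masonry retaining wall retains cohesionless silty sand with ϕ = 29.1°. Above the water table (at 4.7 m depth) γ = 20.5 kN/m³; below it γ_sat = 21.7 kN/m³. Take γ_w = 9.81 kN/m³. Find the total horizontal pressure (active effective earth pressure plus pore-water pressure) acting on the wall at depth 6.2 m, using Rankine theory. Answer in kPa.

K_a = (1 − sin φ)/(1 + sin φ) = 0.3456.
γ' = 21.7 − 9.81 = 11.89 kN/m³.
Effective vertical stress at 6.2 m: σ'_v = 20.5×4.7 + 11.89×1.50 = 114.2 kPa.
σ'_h = K_a σ'_v = 0.3456 × 114.2 = 39.46 kPa; u = γ_w × 1.50 = 14.71 kPa.
Total σ_h = 39.46 + 14.71 = 54.18 kPa.

54.2 kPa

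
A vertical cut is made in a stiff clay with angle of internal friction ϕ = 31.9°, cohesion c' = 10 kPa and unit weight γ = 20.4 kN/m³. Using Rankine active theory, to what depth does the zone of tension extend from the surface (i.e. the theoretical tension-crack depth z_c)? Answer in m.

K_a = tan²(45° − 31.9°/2) = 0.3085; √K_a = 0.5555.
The active pressure is zero where K_a γ z = 2c√K_a, so z_c = 2c/(γ√K_a) = 2×10/(20.4×0.5555) = 1.765 m.

1.77 m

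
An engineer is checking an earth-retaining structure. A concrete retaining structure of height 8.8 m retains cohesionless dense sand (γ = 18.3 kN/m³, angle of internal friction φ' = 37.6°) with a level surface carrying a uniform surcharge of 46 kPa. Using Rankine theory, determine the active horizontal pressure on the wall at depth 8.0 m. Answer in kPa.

46.6 kPa

K_a = (1 − sin φ)/(1 + sin φ) = 0.2421.
σ_v = γz + q = 18.3 × 8.0 + 46 = 192.4 kPa.
σ_h = K_a σ_v = 0.2421 × 192.4 = 46.58 kPa.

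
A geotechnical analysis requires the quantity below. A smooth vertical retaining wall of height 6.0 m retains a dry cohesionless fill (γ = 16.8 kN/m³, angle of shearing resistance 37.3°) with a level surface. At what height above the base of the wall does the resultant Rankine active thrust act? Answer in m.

2.00 m

K_a = 0.2453.
The pressure distribution is triangular, so the resultant acts at H/3 above the base = 6.0/3 = 2.000 m.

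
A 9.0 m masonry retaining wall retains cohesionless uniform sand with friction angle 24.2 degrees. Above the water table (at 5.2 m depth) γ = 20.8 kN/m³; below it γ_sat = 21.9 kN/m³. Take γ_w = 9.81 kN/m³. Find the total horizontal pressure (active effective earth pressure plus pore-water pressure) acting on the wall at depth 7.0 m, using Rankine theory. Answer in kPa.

K_a = (1 − sin φ)/(1 + sin φ) = 0.4185.
γ' = 21.9 − 9.81 = 12.09 kN/m³.
Effective vertical stress at 7.0 m: σ'_v = 20.8×5.2 + 12.09×1.80 = 129.9 kPa.
σ'_h = K_a σ'_v = 0.4185 × 129.9 = 54.37 kPa; u = γ_w × 1.80 = 17.66 kPa.
Total σ_h = 54.37 + 17.66 = 72.03 kPa.

72.0 kPa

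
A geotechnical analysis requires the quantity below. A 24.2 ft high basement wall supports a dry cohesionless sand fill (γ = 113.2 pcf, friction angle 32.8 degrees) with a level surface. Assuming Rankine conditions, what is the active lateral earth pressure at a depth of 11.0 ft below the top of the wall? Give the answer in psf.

K_a = (1 − sin φ)/(1 + sin φ) = 0.2973.
σ_h = K_a γ z = 0.2973 × 113.2 × 11.0 = 370.2 psf.

370 psf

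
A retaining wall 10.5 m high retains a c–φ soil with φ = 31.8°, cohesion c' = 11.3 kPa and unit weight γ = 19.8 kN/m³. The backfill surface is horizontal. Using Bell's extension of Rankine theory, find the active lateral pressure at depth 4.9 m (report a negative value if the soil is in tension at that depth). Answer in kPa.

17.5 kPa

K_a = (1 − sin φ)/(1 + sin φ) = 0.3098.
σ_a = K_a γ z − 2c√K_a = 0.3098×19.8×4.9 − 2×11.3×0.5566 = 17.48 kPa.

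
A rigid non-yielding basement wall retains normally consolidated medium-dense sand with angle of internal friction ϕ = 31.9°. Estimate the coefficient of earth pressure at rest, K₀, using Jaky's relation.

K₀ = 1 − sin φ' = 1 − sin 31.9° = 0.4716.

0.472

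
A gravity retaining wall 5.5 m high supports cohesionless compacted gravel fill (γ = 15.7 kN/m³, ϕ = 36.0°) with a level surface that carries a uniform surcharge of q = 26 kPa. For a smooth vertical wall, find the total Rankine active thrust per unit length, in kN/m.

K_a = tan²(45° − φ/2) = 0.2596.
Soil triangle: ½ K_a γ H² = 0.5×0.2596×15.7×5.5² = 61.65 kN/m.
Surcharge rectangle: K_a q H = 0.2596×26×5.5 = 37.13 kN/m.
Total = 61.65 + 37.13 = 98.77 kN/m.

98.8 kN/m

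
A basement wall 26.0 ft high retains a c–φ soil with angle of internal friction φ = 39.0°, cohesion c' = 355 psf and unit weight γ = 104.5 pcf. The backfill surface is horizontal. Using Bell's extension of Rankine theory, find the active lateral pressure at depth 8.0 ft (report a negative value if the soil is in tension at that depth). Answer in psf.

K_a = (1 − sin φ)/(1 + sin φ) = 0.2275.
σ_a = K_a γ z − 2c√K_a = 0.2275×104.5×8.0 − 2×355×0.4770 = -148.5 psf.

-148 psf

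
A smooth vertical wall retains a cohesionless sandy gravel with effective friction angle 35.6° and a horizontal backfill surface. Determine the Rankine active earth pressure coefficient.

0.264

K_a = tan²(45° − φ/2) = tan²(27.20°) = 0.2641.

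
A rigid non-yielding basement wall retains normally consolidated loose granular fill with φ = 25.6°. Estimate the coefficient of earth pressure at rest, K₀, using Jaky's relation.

K₀ = 1 − sin φ' = 1 − sin 25.6° = 0.5679.

0.568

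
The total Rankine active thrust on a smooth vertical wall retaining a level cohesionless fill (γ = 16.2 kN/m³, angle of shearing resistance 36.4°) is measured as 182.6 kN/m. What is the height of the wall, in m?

K_a = 0.2552. P_a = ½ K_a γ H² ⇒ H = √(2P_a/(K_a γ)).
H = √(2×182.6/(0.2552×16.2)) = 9.399 m.

9.40 m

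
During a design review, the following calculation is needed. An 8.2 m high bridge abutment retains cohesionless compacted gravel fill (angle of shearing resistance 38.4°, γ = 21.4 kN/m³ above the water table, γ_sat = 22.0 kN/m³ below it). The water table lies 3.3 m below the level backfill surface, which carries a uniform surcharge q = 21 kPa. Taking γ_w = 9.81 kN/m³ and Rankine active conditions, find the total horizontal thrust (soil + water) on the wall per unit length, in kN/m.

K_a = tan²(45° − φ/2) = 0.2337.
γ' = 22.0 − 9.81 = 12.19 kN/m³. h₂ = H − d_w = 4.9 m.
σ'_h: at surface K_a·q = 4.908; at WT K_a(q+γd_w) = 21.41; at base K_a(q+γd_w+γ'h₂) = 35.37 kPa.
P₁ = ½(4.908+21.41)×3.3 = 43.43; P₂ = ½(21.41+35.37)×4.9 = 139.1; P_w = ½γ_w h₂² = 117.8.
Total = 43.43+139.1+117.8 = 300.3 kN/m.

300 kN/m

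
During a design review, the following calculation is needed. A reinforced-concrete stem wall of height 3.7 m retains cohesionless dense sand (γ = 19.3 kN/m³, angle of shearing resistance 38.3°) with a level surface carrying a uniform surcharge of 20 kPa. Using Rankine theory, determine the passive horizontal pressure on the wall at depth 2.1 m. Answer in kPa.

K_p = (1 + sin φ)/(1 − sin φ) = 4.260.
σ_v = γz + q = 19.3 × 2.1 + 20 = 60.53 kPa.
σ_h = K_p σ_v = 4.260 × 60.53 = 257.9 kPa.

258 kPa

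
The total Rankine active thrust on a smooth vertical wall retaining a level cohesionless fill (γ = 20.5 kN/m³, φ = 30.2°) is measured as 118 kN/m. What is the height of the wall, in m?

5.90 m

K_a = 0.3307. P_a = ½ K_a γ H² ⇒ H = √(2P_a/(K_a γ)).
H = √(2×118/(0.3307×20.5)) = 5.901 m.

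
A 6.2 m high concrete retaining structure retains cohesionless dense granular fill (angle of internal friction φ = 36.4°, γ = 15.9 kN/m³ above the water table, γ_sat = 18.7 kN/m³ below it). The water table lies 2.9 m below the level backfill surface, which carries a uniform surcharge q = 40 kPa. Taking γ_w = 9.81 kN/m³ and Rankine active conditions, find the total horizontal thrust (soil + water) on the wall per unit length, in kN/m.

185 kN/m

K_a = tan²(45° − φ/2) = 0.2552.
γ' = 18.7 − 9.81 = 8.890 kN/m³. h₂ = H − d_w = 3.3 m.
σ'_h: at surface K_a·q = 10.21; at WT K_a(q+γd_w) = 21.97; at base K_a(q+γd_w+γ'h₂) = 29.46 kPa.
P₁ = ½(10.21+21.97)×2.9 = 46.66; P₂ = ½(21.97+29.46)×3.3 = 84.86; P_w = ½γ_w h₂² = 53.42.
Total = 46.66+84.86+53.42 = 184.9 kN/m.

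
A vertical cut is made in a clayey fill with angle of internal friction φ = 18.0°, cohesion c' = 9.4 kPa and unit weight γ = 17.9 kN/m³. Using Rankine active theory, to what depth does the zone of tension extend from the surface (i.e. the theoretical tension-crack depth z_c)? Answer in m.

K_a = tan²(45° − 18.0°/2) = 0.5279; √K_a = 0.7265.
The active pressure is zero where K_a γ z = 2c√K_a, so z_c = 2c/(γ√K_a) = 2×9.4/(17.9×0.7265) = 1.446 m.

1.45 m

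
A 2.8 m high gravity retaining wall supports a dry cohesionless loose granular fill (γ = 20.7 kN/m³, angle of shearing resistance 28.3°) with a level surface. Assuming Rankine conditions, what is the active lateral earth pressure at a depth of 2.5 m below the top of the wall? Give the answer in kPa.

K_a = (1 − sin φ)/(1 + sin φ) = 0.3568.
σ_h = K_a γ z = 0.3568 × 20.7 × 2.5 = 18.46 kPa.

18.5 kPa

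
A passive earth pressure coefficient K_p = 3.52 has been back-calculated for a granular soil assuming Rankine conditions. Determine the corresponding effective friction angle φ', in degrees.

33.9°

K_p = (1+sin φ)/(1−sin φ) ⇒ sin φ = (K_p − 1)/(K_p + 1) = 0.5575.
φ = arcsin(0.5575) = 33.88°.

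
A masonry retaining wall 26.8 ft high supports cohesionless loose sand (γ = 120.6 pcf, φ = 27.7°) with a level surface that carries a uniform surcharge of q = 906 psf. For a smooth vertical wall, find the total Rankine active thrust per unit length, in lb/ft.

K_a = tan²(45° − φ/2) = 0.3653.
Soil triangle: ½ K_a γ H² = 0.5×0.3653×120.6×26.8² = 15820 lb/ft.
Surcharge rectangle: K_a q H = 0.3653×906×26.8 = 8871 lb/ft.
Total = 15820 + 8871 = 24690 lb/ft.

24700 lb/ft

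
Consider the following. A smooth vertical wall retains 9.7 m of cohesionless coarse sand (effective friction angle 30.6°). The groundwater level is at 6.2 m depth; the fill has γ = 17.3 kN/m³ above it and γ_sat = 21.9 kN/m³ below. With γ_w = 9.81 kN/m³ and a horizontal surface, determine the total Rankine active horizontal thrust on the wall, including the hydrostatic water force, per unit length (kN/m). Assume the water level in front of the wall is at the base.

314 kN/m

K_a = tan²(45° − φ/2) = 0.3253.
γ' = 21.9 − 9.81 = 12.09 kN/m³. Depth below WT = 3.5 m.
σ'_h at WT = K_a γ d_w = 34.90 kPa; at base = 34.90 + K_a γ' × 3.5 = 48.66 kPa.
P₁ (0–6.2 m) = ½×34.90×6.2 = 108.2. P₂ (6.2–9.7 m) = ½(34.90+48.66)×3.5 = 146.2.
P_w = ½ γ_w h₂² = 0.5×9.81×3.5² = 60.09. Total = 108.2+146.2+60.09 = 314.5 kN/m.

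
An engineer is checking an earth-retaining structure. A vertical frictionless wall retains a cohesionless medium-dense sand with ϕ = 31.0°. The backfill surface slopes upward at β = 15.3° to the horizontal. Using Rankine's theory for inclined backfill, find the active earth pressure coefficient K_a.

0.358

K_a = cos β · (cos β − √(cos²β − cos²φ)) / (cos β + √(cos²β − cos²φ)).
cos β = 0.9646, cos φ = 0.8572, √(cos²β − cos²φ) = 0.4423.
K_a = 0.9646 × (0.9646 − 0.4423)/(0.9646 + 0.4423) = 0.3581.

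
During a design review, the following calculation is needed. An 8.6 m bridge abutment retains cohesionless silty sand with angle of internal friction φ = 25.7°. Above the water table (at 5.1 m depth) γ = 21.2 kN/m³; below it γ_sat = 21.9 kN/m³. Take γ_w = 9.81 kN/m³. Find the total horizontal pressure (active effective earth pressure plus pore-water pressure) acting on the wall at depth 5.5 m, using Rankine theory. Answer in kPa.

K_a = (1 − sin φ)/(1 + sin φ) = 0.3950.
γ' = 21.9 − 9.81 = 12.09 kN/m³.
Effective vertical stress at 5.5 m: σ'_v = 21.2×5.1 + 12.09×0.400 = 113.0 kPa.
σ'_h = K_a σ'_v = 0.3950 × 113.0 = 44.62 kPa; u = γ_w × 0.400 = 3.924 kPa.
Total σ_h = 44.62 + 3.924 = 48.55 kPa.

48.5 kPa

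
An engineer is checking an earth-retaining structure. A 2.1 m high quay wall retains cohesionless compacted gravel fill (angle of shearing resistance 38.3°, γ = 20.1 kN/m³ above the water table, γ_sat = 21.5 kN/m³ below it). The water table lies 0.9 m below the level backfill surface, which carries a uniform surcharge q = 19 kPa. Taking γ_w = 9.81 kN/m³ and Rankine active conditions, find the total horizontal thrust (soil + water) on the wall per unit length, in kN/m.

K_a = tan²(45° − φ/2) = 0.2347.
γ' = 21.5 − 9.81 = 11.69 kN/m³. h₂ = H − d_w = 1.2 m.
σ'_h: at surface K_a·q = 4.460; at WT K_a(q+γd_w) = 8.706; at base K_a(q+γd_w+γ'h₂) = 12.00 kPa.
P₁ = ½(4.460+8.706)×0.9 = 5.925; P₂ = ½(8.706+12.00)×1.2 = 12.42; P_w = ½γ_w h₂² = 7.063.
Total = 5.925+12.42+7.063 = 25.41 kN/m.

25.4 kN/m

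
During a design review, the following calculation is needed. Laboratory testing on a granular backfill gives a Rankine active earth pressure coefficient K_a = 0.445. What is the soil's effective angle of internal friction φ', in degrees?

22.6°

K_a = tan²(45° − φ/2) ⇒ 45° − φ/2 = arctan(√0.445) = 33.71°.
φ = 2(45° − 33.71°) = 22.59°.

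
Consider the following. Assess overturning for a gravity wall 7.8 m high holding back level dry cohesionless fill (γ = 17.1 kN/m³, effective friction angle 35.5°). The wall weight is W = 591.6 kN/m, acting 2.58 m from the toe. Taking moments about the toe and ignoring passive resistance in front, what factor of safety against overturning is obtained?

4.25

K_a = tan²(45° − 35.5°/2) = 0.2653.
P_a = ½K_aγH² = 0.5×0.2653×17.1×7.8² = 138.0 kN/m, acting at H/3 = 2.600 m above the base.
Overturning moment M_o = P_a × H/3 = 138.0 × 2.600 = 358.8.
Resisting moment M_r = W × 2.58 = 591.6 × 2.58 = 1526.
FS_overturning = M_r/M_o = 1526/358.8 = 4.254.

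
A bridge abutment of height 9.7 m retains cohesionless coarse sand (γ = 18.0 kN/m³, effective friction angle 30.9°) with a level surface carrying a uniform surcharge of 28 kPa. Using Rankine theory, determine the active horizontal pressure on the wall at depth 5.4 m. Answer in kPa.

K_a = (1 − sin φ)/(1 + sin φ) = 0.3214.
σ_v = γz + q = 18.0 × 5.4 + 28 = 125.2 kPa.
σ_h = K_a σ_v = 0.3214 × 125.2 = 40.24 kPa.

40.2 kPa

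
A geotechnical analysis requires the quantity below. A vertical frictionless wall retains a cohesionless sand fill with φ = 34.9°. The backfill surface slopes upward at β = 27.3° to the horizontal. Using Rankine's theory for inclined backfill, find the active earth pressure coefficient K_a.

0.395

K_a = cos β · (cos β − √(cos²β − cos²φ)) / (cos β + √(cos²β − cos²φ)).
cos β = 0.8886, cos φ = 0.8202, √(cos²β − cos²φ) = 0.3420.
K_a = 0.8886 × (0.8886 − 0.3420)/(0.8886 + 0.3420) = 0.3947.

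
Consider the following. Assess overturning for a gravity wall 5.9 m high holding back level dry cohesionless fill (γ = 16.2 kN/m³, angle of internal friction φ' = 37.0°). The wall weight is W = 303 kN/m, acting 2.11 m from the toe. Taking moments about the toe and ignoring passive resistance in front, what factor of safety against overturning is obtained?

K_a = tan²(45° − 37.0°/2) = 0.2486.
P_a = ½K_aγH² = 0.5×0.2486×16.2×5.9² = 70.09 kN/m, acting at H/3 = 1.967 m above the base.
Overturning moment M_o = P_a × H/3 = 70.09 × 1.967 = 137.8.
Resisting moment M_r = W × 2.11 = 303 × 2.11 = 639.3.
FS_overturning = M_r/M_o = 639.3/137.8 = 4.638.

4.64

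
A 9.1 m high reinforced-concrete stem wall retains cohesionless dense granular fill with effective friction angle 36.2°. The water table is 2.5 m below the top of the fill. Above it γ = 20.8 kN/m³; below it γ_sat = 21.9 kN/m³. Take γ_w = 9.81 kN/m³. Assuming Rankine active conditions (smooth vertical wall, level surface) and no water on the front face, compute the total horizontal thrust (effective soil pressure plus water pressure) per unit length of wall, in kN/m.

K_a = tan²(45° − φ/2) = 0.2574.
γ' = 21.9 − 9.81 = 12.09 kN/m³. Depth below WT = 6.6 m.
σ'_h at WT = K_a γ d_w = 13.38 kPa; at base = 13.38 + K_a γ' × 6.6 = 33.92 kPa.
P₁ (0–2.5 m) = ½×13.38×2.5 = 16.73. P₂ (2.5–9.1 m) = ½(13.38+33.92)×6.6 = 156.1.
P_w = ½ γ_w h₂² = 0.5×9.81×6.6² = 213.7. Total = 16.73+156.1+213.7 = 386.5 kN/m.

386 kN/m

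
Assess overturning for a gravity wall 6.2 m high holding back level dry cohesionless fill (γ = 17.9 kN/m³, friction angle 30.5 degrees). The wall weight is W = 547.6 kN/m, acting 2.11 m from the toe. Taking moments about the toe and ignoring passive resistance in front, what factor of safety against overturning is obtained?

4.97

K_a = tan²(45° − 30.5°/2) = 0.3267.
P_a = ½K_aγH² = 0.5×0.3267×17.9×6.2² = 112.4 kN/m, acting at H/3 = 2.067 m above the base.
Overturning moment M_o = P_a × H/3 = 112.4 × 2.067 = 232.3.
Resisting moment M_r = W × 2.11 = 547.6 × 2.11 = 1155.
FS_overturning = M_r/M_o = 1155/232.3 = 4.975.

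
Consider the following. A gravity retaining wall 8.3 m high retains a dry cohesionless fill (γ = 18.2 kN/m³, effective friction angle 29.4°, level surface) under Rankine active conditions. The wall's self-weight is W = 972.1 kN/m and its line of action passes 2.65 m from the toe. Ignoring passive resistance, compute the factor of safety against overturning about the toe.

4.35

K_a = tan²(45° − 29.4°/2) = 0.3415.
P_a = ½K_aγH² = 0.5×0.3415×18.2×8.3² = 214.1 kN/m, acting at H/3 = 2.767 m above the base.
Overturning moment M_o = P_a × H/3 = 214.1 × 2.767 = 592.2.
Resisting moment M_r = W × 2.65 = 972.1 × 2.65 = 2576.
FS_overturning = M_r/M_o = 2576/592.2 = 4.350.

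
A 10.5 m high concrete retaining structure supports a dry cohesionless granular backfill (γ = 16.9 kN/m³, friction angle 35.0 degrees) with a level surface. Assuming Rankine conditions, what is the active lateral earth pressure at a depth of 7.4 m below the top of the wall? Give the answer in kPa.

K_a = (1 − sin φ)/(1 + sin φ) = 0.2710.
σ_h = K_a γ z = 0.2710 × 16.9 × 7.4 = 33.89 kPa.

33.9 kPa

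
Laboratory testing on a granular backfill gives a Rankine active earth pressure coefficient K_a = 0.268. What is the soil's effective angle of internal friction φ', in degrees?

35.3°

K_a = tan²(45° − φ/2) ⇒ 45° − φ/2 = arctan(√0.268) = 27.37°.
φ = 2(45° − 27.37°) = 35.26°.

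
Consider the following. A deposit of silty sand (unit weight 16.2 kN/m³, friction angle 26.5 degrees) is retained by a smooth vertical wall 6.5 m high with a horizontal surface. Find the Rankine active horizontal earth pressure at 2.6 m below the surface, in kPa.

16.1 kPa

K_a = (1 − sin φ)/(1 + sin φ) = 0.3829.
σ_h = K_a γ z = 0.3829 × 16.2 × 2.6 = 16.13 kPa.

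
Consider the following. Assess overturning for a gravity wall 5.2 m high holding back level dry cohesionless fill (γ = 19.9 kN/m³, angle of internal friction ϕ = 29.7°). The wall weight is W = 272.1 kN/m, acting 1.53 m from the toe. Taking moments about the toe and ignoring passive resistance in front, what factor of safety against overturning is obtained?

2.65

K_a = tan²(45° − 29.7°/2) = 0.3374.
P_a = ½K_aγH² = 0.5×0.3374×19.9×5.2² = 90.77 kN/m, acting at H/3 = 1.733 m above the base.
Overturning moment M_o = P_a × H/3 = 90.77 × 1.733 = 157.3.
Resisting moment M_r = W × 1.53 = 272.1 × 1.53 = 416.3.
FS_overturning = M_r/M_o = 416.3/157.3 = 2.646.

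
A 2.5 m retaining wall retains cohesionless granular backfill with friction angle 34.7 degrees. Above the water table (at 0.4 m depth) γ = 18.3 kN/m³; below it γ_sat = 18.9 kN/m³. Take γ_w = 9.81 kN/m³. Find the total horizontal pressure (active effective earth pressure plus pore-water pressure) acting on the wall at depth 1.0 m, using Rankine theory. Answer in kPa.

9.39 kPa

K_a = (1 − sin φ)/(1 + sin φ) = 0.2745.
γ' = 18.9 − 9.81 = 9.090 kN/m³.
Effective vertical stress at 1.0 m: σ'_v = 18.3×0.4 + 9.090×0.600 = 12.77 kPa.
σ'_h = K_a σ'_v = 0.2745 × 12.77 = 3.506 kPa; u = γ_w × 0.600 = 5.886 kPa.
Total σ_h = 3.506 + 5.886 = 9.392 kPa.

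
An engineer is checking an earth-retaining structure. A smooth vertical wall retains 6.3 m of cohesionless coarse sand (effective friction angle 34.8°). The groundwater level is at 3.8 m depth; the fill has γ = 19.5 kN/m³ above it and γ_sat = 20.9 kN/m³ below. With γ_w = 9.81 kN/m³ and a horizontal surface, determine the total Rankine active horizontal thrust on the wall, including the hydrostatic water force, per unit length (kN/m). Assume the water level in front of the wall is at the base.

K_a = tan²(45° − φ/2) = 0.2733.
γ' = 20.9 − 9.81 = 11.09 kN/m³. Depth below WT = 2.5 m.
σ'_h at WT = K_a γ d_w = 20.25 kPa; at base = 20.25 + K_a γ' × 2.5 = 27.83 kPa.
P₁ (0–3.8 m) = ½×20.25×3.8 = 38.48. P₂ (3.8–6.3 m) = ½(20.25+27.83)×2.5 = 60.10.
P_w = ½ γ_w h₂² = 0.5×9.81×2.5² = 30.66. Total = 38.48+60.10+30.66 = 129.2 kN/m.

129 kN/m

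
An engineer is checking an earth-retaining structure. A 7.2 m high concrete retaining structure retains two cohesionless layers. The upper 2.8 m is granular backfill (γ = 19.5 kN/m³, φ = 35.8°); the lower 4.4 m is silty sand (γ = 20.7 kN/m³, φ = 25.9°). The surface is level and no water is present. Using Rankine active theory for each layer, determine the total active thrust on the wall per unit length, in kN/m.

193 kN/m

K_a1 = tan²(45°−35.8°/2) = 0.2619; K_a2 = tan²(45°−25.9°/2) = 0.3920.
Layer 1: σ at base = K_a1 γ₁ h₁ = 14.30 kPa; P₁ = ½×14.30×2.8 = 20.02.
Layer 2: σ_v at top = γ₁h₁ = 54.60; σ_h top = K_a2×54.60 = 21.40; σ_h base = K_a2×(54.60+20.7×4.4) = 57.10.
P₂ = ½(21.40+57.10)×4.4 = 172.7. Total P_a = 20.02+172.7 = 192.7 kN/m.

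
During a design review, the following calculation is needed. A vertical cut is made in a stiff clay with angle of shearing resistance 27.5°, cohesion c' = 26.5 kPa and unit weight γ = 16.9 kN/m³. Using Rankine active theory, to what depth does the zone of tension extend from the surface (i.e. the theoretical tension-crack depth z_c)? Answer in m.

K_a = tan²(45° − 27.5°/2) = 0.3682; √K_a = 0.6068.
The active pressure is zero where K_a γ z = 2c√K_a, so z_c = 2c/(γ√K_a) = 2×26.5/(16.9×0.6068) = 5.168 m.

5.17 m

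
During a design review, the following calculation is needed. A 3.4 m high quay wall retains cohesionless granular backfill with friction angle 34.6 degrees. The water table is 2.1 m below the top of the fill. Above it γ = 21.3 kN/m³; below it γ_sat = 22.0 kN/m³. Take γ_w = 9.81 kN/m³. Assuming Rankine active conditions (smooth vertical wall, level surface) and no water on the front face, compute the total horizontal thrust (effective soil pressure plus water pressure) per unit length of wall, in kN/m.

K_a = tan²(45° − φ/2) = 0.2756.
γ' = 22.0 − 9.81 = 12.19 kN/m³. Depth below WT = 1.3 m.
σ'_h at WT = K_a γ d_w = 12.33 kPa; at base = 12.33 + K_a γ' × 1.3 = 16.70 kPa.
P₁ (0–2.1 m) = ½×12.33×2.1 = 12.95. P₂ (2.1–3.4 m) = ½(12.33+16.70)×1.3 = 18.87.
P_w = ½ γ_w h₂² = 0.5×9.81×1.3² = 8.289. Total = 12.95+18.87+8.289 = 40.10 kN/m.

40.1 kN/m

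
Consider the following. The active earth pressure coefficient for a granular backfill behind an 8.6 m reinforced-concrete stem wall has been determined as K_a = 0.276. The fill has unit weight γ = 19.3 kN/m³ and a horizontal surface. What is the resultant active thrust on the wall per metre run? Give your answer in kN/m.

P = ½ K_a γ H² = 0.5 × 0.276 × 19.3 × 8.6² = 197.0 kN/m.

197 kN/m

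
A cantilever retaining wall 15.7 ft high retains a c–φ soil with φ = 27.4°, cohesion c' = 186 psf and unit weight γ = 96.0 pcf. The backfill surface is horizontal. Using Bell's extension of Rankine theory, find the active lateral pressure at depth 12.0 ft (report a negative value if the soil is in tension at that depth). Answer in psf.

200 psf

K_a = (1 − sin φ)/(1 + sin φ) = 0.3697.
σ_a = K_a γ z − 2c√K_a = 0.3697×96.0×12.0 − 2×186×0.6080 = 199.7 psf.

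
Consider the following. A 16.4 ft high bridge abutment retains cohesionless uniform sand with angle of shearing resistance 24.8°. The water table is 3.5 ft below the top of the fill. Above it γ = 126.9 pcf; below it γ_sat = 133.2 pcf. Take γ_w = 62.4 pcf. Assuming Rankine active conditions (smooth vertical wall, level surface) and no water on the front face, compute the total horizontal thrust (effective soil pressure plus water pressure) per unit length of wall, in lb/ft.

10300 lb/ft

K_a = tan²(45° − φ/2) = 0.4090.
γ' = 133.2 − 62.4 = 70.80 pcf. Depth below WT = 12.9 ft.
σ'_h at WT = K_a γ d_w = 181.7 psf; at base = 181.7 + K_a γ' × 12.9 = 555.2 psf.
P₁ (0–3.5 ft) = ½×181.7×3.5 = 317.9. P₂ (3.5–16.4 ft) = ½(181.7+555.2)×12.9 = 4753.
P_w = ½ γ_w h₂² = 0.5×62.4×12.9² = 5192. Total = 317.9+4753+5192 = 10260 lb/ft.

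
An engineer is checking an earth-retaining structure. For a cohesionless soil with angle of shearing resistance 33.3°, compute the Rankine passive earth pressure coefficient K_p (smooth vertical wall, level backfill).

K_p = (1 + sin φ)/(1 − sin φ) = tan²(45° + 33.3°/2) = 3.435.

3.43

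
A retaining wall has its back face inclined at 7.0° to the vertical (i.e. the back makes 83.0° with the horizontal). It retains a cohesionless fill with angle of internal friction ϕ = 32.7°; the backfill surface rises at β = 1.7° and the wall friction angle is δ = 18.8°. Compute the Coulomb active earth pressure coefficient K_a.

0.328

K_a = sin²(α+φ) / [sin²α · sin(α−δ) · (1 + √{sin(φ+δ)sin(φ−β) / (sin(α−δ)sin(α+β))})²].
With α = 83.0°, φ = 32.7°, δ = 18.8°, β = 1.7°: K_a = 0.3280.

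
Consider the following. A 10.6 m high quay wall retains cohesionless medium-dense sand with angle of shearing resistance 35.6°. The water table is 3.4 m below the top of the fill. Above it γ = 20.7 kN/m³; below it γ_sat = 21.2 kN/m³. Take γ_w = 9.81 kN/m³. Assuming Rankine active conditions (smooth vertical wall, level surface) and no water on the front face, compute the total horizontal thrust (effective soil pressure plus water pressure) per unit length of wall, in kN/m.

498 kN/m

K_a = tan²(45° − φ/2) = 0.2641.
γ' = 21.2 − 9.81 = 11.39 kN/m³. Depth below WT = 7.2 m.
σ'_h at WT = K_a γ d_w = 18.59 kPa; at base = 18.59 + K_a γ' × 7.2 = 40.25 kPa.
P₁ (0–3.4 m) = ½×18.59×3.4 = 31.60. P₂ (3.4–10.6 m) = ½(18.59+40.25)×7.2 = 211.8.
P_w = ½ γ_w h₂² = 0.5×9.81×7.2² = 254.3. Total = 31.60+211.8+254.3 = 497.7 kN/m.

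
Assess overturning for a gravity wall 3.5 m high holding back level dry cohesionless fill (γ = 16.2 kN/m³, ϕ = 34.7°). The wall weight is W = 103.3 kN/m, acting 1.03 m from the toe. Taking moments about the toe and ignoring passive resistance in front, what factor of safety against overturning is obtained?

K_a = tan²(45° − 34.7°/2) = 0.2745.
P_a = ½K_aγH² = 0.5×0.2745×16.2×3.5² = 27.23 kN/m, acting at H/3 = 1.167 m above the base.
Overturning moment M_o = P_a × H/3 = 27.23 × 1.167 = 31.77.
Resisting moment M_r = W × 1.03 = 103.3 × 1.03 = 106.4.
FS_overturning = M_r/M_o = 106.4/31.77 = 3.349.

3.35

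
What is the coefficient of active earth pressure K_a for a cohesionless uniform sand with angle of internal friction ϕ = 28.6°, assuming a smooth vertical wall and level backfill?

K_a = tan²(45° − φ/2) = tan²(30.70°) = 0.3525.

0.353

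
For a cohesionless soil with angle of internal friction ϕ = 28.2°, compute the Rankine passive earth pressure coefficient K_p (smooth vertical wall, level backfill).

K_p = (1 + sin φ)/(1 − sin φ) = tan²(45° + 28.2°/2) = 2.792.

2.79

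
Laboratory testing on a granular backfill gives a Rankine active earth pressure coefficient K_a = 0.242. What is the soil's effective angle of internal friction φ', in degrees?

K_a = tan²(45° − φ/2) ⇒ 45° − φ/2 = arctan(√0.242) = 26.19°.
φ = 2(45° − 26.19°) = 37.61°.

37.6°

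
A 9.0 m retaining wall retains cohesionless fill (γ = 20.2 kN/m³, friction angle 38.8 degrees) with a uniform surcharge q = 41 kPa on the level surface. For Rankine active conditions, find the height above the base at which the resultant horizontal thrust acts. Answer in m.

K_a = 0.2296.
Triangular part P₁ = ½K_aγH² = 187.8 at H/3 = 3.000 m; rectangular part P₂ = K_a q H = 84.71 at H/2 = 4.500 m.
ȳ = (P₁·3.000 + P₂·4.500)/(P₁+P₂) = 3.466 m.

3.47 m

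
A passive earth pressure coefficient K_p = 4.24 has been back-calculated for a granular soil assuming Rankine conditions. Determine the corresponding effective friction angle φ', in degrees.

38.2°

K_p = (1+sin φ)/(1−sin φ) ⇒ sin φ = (K_p − 1)/(K_p + 1) = 0.6183.
φ = arcsin(0.6183) = 38.19°.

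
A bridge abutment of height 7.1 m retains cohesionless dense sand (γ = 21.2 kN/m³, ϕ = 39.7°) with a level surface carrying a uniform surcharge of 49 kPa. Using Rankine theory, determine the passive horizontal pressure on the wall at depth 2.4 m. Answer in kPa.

453 kPa

K_p = (1 + sin φ)/(1 − sin φ) = 4.537.
σ_v = γz + q = 21.2 × 2.4 + 49 = 99.88 kPa.
σ_h = K_p σ_v = 4.537 × 99.88 = 453.1 kPa.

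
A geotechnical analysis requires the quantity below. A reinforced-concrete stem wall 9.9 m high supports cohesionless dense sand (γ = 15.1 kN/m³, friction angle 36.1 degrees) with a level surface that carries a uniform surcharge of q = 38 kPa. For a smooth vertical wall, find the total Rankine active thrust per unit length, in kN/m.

K_a = tan²(45° − φ/2) = 0.2585.
Soil triangle: ½ K_a γ H² = 0.5×0.2585×15.1×9.9² = 191.3 kN/m.
Surcharge rectangle: K_a q H = 0.2585×38×9.9 = 97.25 kN/m.
Total = 191.3 + 97.25 = 288.5 kN/m.

289 kN/m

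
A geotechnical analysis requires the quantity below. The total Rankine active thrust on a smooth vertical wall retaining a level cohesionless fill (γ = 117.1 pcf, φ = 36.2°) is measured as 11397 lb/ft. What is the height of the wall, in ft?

K_a = 0.2574. P_a = ½ K_a γ H² ⇒ H = √(2P_a/(K_a γ)).
H = √(2×11397/(0.2574×117.1)) = 27.50 ft.

27.5 ft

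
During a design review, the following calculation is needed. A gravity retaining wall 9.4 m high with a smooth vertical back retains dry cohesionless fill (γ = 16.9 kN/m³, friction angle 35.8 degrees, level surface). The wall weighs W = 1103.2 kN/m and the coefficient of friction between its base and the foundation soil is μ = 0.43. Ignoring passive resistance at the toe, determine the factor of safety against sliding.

K_a = tan²(45° − 35.8°/2) = 0.2619.
P_a = ½K_aγH² = 0.5×0.2619×16.9×9.4² = 195.5 kN/m, acting at H/3 = 3.133 m above the base.
FS_sliding = μW / P_a = 0.43×1103.2 / 195.5 = 2.426.

2.43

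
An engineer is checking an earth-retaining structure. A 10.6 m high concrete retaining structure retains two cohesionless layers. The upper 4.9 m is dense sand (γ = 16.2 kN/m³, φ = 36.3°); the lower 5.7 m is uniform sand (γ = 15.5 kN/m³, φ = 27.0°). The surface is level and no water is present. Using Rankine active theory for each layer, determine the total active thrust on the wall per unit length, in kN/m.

314 kN/m

K_a1 = tan²(45°−36.3°/2) = 0.2563; K_a2 = tan²(45°−27.0°/2) = 0.3755.
Layer 1: σ at base = K_a1 γ₁ h₁ = 20.34 kPa; P₁ = ½×20.34×4.9 = 49.84.
Layer 2: σ_v at top = γ₁h₁ = 79.38; σ_h top = K_a2×79.38 = 29.81; σ_h base = K_a2×(79.38+15.5×5.7) = 62.99.
P₂ = ½(29.81+62.99)×5.7 = 264.5. Total P_a = 49.84+264.5 = 314.3 kN/m.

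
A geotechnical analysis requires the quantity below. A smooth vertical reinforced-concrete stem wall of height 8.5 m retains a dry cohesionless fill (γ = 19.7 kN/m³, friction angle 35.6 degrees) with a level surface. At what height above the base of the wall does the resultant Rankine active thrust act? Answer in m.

K_a = 0.2641.
The pressure distribution is triangular, so the resultant acts at H/3 above the base = 8.5/3 = 2.833 m.

2.83 m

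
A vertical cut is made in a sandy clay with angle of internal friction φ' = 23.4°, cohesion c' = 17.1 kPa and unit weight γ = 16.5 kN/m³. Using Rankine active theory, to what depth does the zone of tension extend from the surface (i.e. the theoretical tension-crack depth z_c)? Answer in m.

K_a = tan²(45° − 23.4°/2) = 0.4315; √K_a = 0.6569.
The active pressure is zero where K_a γ z = 2c√K_a, so z_c = 2c/(γ√K_a) = 2×17.1/(16.5×0.6569) = 3.155 m.

3.16 m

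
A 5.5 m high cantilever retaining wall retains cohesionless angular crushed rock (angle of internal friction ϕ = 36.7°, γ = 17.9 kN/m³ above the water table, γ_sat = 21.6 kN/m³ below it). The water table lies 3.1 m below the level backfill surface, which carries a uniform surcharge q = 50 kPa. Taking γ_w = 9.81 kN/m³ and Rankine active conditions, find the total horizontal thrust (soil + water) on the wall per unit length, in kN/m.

K_a = tan²(45° − φ/2) = 0.2519.
γ' = 21.6 − 9.81 = 11.79 kN/m³. h₂ = H − d_w = 2.4 m.
σ'_h: at surface K_a·q = 12.59; at WT K_a(q+γd_w) = 26.57; at base K_a(q+γd_w+γ'h₂) = 33.70 kPa.
P₁ = ½(12.59+26.57)×3.1 = 60.70; P₂ = ½(26.57+33.70)×2.4 = 72.32; P_w = ½γ_w h₂² = 28.25.
Total = 60.70+72.32+28.25 = 161.3 kN/m.

161 kN/m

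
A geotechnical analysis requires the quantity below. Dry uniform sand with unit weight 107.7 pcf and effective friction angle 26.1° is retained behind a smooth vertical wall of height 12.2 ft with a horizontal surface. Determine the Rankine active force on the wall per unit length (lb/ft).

K_a = tan²(45° − φ/2) = 0.3889.
P_a = ½ K_a γ H² = 0.5 × 0.3889 × 107.7 × 12.2² = 3117 lb/ft.

3120 lb/ft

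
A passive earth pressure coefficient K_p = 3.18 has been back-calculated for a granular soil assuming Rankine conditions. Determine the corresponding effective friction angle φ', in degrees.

K_p = (1+sin φ)/(1−sin φ) ⇒ sin φ = (K_p − 1)/(K_p + 1) = 0.5215.
φ = arcsin(0.5215) = 31.44°.

31.4°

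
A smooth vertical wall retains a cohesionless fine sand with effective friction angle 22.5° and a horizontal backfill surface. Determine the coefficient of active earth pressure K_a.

0.446

K_a = tan²(45° − φ/2) = tan²(33.75°) = 0.4465.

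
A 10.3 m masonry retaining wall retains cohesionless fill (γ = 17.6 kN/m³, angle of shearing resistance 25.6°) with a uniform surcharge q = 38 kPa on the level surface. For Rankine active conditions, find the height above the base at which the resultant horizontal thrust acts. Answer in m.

3.94 m

K_a = 0.3966.
Triangular part P₁ = ½K_aγH² = 370.2 at H/3 = 3.433 m; rectangular part P₂ = K_a q H = 155.2 at H/2 = 5.150 m.
ȳ = (P₁·3.433 + P₂·5.150)/(P₁+P₂) = 3.940 m.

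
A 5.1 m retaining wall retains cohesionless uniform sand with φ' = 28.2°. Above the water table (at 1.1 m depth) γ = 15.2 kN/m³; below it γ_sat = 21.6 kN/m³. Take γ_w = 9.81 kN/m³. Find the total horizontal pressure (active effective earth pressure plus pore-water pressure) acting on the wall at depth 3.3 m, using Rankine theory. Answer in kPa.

36.9 kPa

K_a = (1 − sin φ)/(1 + sin φ) = 0.3582.
γ' = 21.6 − 9.81 = 11.79 kN/m³.
Effective vertical stress at 3.3 m: σ'_v = 15.2×1.1 + 11.79×2.20 = 42.66 kPa.
σ'_h = K_a σ'_v = 0.3582 × 42.66 = 15.28 kPa; u = γ_w × 2.20 = 21.58 kPa.
Total σ_h = 15.28 + 21.58 = 36.86 kPa.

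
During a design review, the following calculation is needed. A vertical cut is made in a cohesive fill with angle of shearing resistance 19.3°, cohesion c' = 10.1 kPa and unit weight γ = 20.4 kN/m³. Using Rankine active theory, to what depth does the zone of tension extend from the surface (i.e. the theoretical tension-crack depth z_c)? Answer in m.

1.40 m

K_a = tan²(45° − 19.3°/2) = 0.5032; √K_a = 0.7094.
The active pressure is zero where K_a γ z = 2c√K_a, so z_c = 2c/(γ√K_a) = 2×10.1/(20.4×0.7094) = 1.396 m.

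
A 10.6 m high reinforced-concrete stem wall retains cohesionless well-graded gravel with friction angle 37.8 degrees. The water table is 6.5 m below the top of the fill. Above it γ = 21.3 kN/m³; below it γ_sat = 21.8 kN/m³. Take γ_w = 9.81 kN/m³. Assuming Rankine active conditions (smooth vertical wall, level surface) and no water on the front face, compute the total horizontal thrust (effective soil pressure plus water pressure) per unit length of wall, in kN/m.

351 kN/m

K_a = tan²(45° − φ/2) = 0.2400.
γ' = 21.8 − 9.81 = 11.99 kN/m³. Depth below WT = 4.1 m.
σ'_h at WT = K_a γ d_w = 33.23 kPa; at base = 33.23 + K_a γ' × 4.1 = 45.03 kPa.
P₁ (0–6.5 m) = ½×33.23×6.5 = 108.0. P₂ (6.5–10.6 m) = ½(33.23+45.03)×4.1 = 160.4.
P_w = ½ γ_w h₂² = 0.5×9.81×4.1² = 82.45. Total = 108.0+160.4+82.45 = 350.9 kN/m.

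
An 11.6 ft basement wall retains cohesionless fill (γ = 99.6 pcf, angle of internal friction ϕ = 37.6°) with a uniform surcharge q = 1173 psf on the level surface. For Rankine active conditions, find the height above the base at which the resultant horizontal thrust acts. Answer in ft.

5.16 ft

K_a = 0.2421.
Triangular part P₁ = ½K_aγH² = 1622 at H/3 = 3.867 ft; rectangular part P₂ = K_a q H = 3295 at H/2 = 5.800 ft.
ȳ = (P₁·3.867 + P₂·5.800)/(P₁+P₂) = 5.162 ft.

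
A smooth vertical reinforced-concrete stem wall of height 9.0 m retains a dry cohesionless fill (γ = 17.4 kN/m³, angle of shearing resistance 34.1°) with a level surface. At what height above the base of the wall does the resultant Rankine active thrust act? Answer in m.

3.00 m

K_a = 0.2815.
The pressure distribution is triangular, so the resultant acts at H/3 above the base = 9.0/3 = 3.000 m.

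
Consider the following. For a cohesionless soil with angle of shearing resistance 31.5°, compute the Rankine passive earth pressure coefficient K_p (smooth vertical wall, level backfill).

3.19

K_p = (1 + sin φ)/(1 − sin φ) = tan²(45° + 31.5°/2) = 3.188.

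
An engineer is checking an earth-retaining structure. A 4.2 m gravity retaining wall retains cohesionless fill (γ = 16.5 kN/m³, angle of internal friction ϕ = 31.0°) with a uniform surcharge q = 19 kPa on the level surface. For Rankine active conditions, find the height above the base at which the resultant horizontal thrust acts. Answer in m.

K_a = 0.3201.
Triangular part P₁ = ½K_aγH² = 46.58 at H/3 = 1.400 m; rectangular part P₂ = K_a q H = 25.54 at H/2 = 2.100 m.
ȳ = (P₁·1.400 + P₂·2.100)/(P₁+P₂) = 1.648 m.

1.65 m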